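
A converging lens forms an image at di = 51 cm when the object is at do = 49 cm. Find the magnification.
M = −di/do = -1.041 (inverted image)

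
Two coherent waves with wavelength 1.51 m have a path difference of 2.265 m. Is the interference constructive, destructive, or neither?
destructive — path difference = 1.5λ, an odd multiple of λ/2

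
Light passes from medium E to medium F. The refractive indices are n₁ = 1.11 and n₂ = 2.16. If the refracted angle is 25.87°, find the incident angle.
sin θ₁ = (n₂/n₁)·sin θ₂ → θ₁ = 58.11°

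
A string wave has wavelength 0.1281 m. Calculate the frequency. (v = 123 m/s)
f = v/λ = 960.2 Hz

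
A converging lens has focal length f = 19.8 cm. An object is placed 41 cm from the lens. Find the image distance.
1/di = 1/f − 1/do → di = 38.29 cm (real image)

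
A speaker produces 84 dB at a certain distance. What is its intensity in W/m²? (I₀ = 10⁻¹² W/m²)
I = I₀·10^(β/10) = 2.51 × 10⁻⁴ W/m²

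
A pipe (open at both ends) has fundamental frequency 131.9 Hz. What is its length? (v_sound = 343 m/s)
L = v/(2f₁) = 1.3 m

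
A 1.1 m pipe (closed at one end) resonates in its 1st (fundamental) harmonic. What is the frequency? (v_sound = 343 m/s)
fₙ = nv/(4L) = 77.95 Hz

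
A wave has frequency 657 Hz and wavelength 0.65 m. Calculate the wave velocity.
v = fλ = 427.1 m/s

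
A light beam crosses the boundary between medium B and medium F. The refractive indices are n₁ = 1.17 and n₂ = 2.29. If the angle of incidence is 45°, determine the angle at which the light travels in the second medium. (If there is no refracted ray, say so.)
sin θ₂ = (n₁/n₂)·sin θ₁ = 0.3613 → θ₂ = 21.18°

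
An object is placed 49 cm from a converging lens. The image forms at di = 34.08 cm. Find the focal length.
1/f = 1/do + 1/di → f = 20.1 cm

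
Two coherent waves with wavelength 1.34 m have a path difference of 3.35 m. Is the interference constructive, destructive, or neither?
destructive — path difference = 2.5λ, an odd multiple of λ/2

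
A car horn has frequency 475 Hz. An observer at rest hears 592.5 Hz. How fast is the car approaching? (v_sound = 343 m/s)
v_s = v·(1 − f/f_obs) = 68.02 m/s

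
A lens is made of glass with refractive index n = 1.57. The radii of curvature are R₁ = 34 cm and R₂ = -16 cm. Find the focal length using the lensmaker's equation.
1/f = (n − 1)(1/R₁ − 1/R₂) → f = 19.09 cm (converging lens)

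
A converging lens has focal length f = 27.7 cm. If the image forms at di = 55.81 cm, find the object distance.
1/do = 1/f − 1/di → do = 55 cm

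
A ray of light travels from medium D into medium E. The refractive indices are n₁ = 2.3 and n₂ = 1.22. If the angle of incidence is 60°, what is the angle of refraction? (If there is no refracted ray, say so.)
sin θ₂ = (n₁/n₂)·sin θ₁ = 1.633 > 1, so there is no refracted ray — the light undergoes total internal reflection.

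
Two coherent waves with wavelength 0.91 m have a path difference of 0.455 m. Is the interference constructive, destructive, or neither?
destructive — path difference = 0.5λ, an odd multiple of λ/2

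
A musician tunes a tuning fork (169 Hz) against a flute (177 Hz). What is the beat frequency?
8 Hz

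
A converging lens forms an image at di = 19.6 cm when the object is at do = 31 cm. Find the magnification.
M = −di/do = -0.6323 (inverted image)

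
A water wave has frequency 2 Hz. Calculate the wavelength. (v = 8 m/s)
λ = v/f = 4 m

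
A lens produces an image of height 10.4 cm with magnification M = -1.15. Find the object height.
ho = |hi|/|M| = 9.043 cm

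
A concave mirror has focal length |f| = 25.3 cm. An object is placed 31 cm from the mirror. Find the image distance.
f = +25.3 cm (concave); 1/di = 1/f − 1/do → di = 137.6 cm (real image, in front of mirror)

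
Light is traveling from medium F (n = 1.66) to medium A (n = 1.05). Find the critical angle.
θc = arcsin(n₂/n₁) = 39.24°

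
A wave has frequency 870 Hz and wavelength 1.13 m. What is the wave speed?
v = fλ = 983.1 m/s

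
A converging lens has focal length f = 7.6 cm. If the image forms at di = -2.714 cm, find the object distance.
1/do = 1/f − 1/di → do = 2 cm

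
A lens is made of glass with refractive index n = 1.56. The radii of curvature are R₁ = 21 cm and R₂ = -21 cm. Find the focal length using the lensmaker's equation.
1/f = (n − 1)(1/R₁ − 1/R₂) → f = 18.75 cm (converging lens)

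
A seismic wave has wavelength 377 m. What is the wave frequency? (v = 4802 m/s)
f = v/λ = 12.74 Hz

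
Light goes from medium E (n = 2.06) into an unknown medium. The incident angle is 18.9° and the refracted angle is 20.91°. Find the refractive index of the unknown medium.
n₂ = n₁·sin θ₁ / sin θ₂ = 1.87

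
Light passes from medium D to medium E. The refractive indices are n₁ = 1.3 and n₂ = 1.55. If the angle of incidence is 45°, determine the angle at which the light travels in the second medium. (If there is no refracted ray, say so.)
sin θ₂ = (n₁/n₂)·sin θ₁ = 0.5931 → θ₂ = 36.37°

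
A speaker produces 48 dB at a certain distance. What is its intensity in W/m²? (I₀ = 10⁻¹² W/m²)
I = I₀·10^(β/10) = 6.31 × 10⁻⁸ W/m²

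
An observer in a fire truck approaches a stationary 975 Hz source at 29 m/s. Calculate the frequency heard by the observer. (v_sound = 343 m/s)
f_obs = f·(v + v_o)/v = 1057 Hz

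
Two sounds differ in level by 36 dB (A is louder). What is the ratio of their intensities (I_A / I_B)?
I_A/I_B = 10^(Δβ/10) = 3981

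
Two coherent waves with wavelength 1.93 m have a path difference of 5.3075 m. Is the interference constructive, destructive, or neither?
neither (partial) — path difference = 2.75λ, neither a whole number of wavelengths nor an odd multiple of λ/2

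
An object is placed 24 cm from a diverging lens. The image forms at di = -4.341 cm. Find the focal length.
1/f = 1/do + 1/di → f = -5.3 cm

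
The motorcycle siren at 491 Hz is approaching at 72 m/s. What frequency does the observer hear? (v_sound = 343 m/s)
f_obs = f·v/(v − v_s) = 621.5 Hz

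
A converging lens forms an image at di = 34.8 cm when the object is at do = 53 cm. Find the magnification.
M = −di/do = -0.6566 (inverted image)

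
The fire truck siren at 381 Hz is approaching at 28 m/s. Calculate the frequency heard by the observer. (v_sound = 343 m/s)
f_obs = f·v/(v − v_s) = 414.9 Hz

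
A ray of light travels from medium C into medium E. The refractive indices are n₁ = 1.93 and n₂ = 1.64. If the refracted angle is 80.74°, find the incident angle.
sin θ₁ = (n₂/n₁)·sin θ₂ → θ₁ = 57°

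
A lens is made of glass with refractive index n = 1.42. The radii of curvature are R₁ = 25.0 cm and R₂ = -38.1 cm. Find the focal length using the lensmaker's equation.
1/f = (n − 1)(1/R₁ − 1/R₂) → f = 35.94 cm (converging lens)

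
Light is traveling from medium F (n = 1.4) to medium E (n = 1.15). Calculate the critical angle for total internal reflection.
θc = arcsin(n₂/n₁) = 55.23°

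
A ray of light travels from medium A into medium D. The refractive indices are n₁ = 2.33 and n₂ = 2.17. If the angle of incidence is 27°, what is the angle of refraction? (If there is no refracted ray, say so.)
sin θ₂ = (n₁/n₂)·sin θ₁ = 0.4875 → θ₂ = 29.17°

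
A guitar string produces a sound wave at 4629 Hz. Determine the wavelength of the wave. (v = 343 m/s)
λ = v/f = 0.0741 m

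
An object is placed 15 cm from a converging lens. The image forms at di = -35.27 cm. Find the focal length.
1/f = 1/do + 1/di → f = 26.1 cm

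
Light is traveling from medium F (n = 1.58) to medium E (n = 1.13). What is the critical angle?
θc = arcsin(n₂/n₁) = 45.66°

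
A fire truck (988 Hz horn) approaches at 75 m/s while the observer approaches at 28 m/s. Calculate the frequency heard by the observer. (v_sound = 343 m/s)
f_obs = f·(v + v_o)/(v − v_s) = 1368 Hz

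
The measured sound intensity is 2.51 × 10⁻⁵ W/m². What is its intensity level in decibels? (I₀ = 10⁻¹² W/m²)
β = 10·log₁₀(I/I₀) = 74 dB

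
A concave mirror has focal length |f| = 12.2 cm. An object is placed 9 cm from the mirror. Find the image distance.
f = +12.2 cm (concave); 1/di = 1/f − 1/do → di = -34.31 cm (virtual image, behind mirror)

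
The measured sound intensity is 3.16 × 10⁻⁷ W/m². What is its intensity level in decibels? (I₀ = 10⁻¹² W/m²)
β = 10·log₁₀(I/I₀) = 55 dB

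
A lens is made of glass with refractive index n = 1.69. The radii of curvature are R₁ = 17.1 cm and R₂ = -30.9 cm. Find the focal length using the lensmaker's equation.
1/f = (n − 1)(1/R₁ − 1/R₂) → f = 15.95 cm (converging lens)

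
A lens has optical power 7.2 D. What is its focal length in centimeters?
f = 1/P = 13.89 cm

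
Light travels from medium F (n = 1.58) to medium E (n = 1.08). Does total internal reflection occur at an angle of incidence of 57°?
θc = arcsin(n₂/n₁) = 43.12°; 57° > θc, so yes — total internal reflection.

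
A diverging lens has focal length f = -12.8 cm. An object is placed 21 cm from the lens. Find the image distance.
1/di = 1/f − 1/do → di = -7.953 cm (virtual image)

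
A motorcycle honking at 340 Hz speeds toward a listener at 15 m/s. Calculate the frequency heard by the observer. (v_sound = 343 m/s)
f_obs = f·v/(v − v_s) = 355.5 Hz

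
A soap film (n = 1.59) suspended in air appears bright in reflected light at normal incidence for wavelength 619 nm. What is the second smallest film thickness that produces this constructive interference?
2nt = (m − ½)λ with m = 2 → t = (m − ½)λ/(2n) = 292 nm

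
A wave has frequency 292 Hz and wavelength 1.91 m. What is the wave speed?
v = fλ = 557.7 m/s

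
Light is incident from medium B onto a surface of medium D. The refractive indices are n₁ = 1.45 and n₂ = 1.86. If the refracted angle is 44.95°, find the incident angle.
sin θ₁ = (n₂/n₁)·sin θ₂ → θ₁ = 64.99°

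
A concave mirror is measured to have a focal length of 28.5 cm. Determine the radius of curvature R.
R = 2|f| = 57 cm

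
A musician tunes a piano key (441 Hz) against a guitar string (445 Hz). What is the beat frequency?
4 Hz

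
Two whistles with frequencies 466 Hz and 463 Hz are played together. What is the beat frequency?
3 Hz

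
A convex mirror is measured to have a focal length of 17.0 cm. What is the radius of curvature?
R = 2|f| = 34 cm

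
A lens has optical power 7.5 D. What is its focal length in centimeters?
f = 1/P = 13.33 cm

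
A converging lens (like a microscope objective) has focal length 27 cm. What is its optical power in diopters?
P = 1/f = 3.704 D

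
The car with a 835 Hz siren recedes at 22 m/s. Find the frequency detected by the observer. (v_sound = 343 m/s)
f_obs = f·v/(v + v_s) = 784.7 Hz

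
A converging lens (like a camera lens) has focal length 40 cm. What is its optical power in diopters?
P = 1/f = 2.5 D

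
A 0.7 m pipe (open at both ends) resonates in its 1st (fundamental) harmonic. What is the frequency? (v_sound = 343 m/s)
fₙ = nv/(2L) = 245 Hz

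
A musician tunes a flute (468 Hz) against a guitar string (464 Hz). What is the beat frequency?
4 Hz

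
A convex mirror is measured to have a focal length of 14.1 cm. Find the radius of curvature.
R = 2|f| = 28.2 cm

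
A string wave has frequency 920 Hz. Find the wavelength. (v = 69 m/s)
λ = v/f = 0.075 m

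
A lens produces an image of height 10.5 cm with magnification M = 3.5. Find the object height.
ho = |hi|/|M| = 3 cm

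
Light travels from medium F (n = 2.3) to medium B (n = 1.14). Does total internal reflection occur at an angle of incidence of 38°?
θc = arcsin(n₂/n₁) = 29.71°; 38° > θc, so yes — total internal reflection.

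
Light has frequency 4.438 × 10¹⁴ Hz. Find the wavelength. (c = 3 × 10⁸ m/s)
λ = c/f = 676 nm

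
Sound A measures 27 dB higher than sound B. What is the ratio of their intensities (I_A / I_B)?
I_A/I_B = 10^(Δβ/10) = 501.2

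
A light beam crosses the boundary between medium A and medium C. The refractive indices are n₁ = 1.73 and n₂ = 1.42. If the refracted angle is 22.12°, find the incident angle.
sin θ₁ = (n₂/n₁)·sin θ₂ → θ₁ = 18°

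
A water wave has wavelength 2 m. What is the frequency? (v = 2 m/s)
f = v/λ = 1 Hz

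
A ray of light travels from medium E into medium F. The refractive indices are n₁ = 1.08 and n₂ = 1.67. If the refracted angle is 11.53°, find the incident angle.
sin θ₁ = (n₂/n₁)·sin θ₂ → θ₁ = 18°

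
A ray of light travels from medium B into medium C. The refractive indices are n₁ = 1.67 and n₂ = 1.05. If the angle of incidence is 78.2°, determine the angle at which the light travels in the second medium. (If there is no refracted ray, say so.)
sin θ₂ = (n₁/n₂)·sin θ₁ = 1.557 > 1, so there is no refracted ray — the light undergoes total internal reflection.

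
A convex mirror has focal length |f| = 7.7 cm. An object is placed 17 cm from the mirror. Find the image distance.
f = −7.7 cm (convex); 1/di = 1/f − 1/do → di = -5.3 cm (virtual image, behind mirror)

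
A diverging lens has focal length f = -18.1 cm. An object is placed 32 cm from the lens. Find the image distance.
1/di = 1/f − 1/do → di = -11.56 cm (virtual image)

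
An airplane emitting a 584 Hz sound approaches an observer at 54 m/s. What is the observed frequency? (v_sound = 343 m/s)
f_obs = f·v/(v − v_s) = 693.1 Hz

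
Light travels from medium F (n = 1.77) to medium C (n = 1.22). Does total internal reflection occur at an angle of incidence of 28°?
θc = arcsin(n₂/n₁) = 43.57°; 28° < θc, so no — the ray refracts.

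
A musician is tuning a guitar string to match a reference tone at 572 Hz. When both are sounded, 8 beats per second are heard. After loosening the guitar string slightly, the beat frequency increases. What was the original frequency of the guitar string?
564 Hz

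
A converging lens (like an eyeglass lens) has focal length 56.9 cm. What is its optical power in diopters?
P = 1/f = 1.757 D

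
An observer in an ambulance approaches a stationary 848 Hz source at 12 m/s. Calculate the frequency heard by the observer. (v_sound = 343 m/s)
f_obs = f·(v + v_o)/v = 877.7 Hz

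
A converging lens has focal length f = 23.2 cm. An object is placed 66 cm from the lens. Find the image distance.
1/di = 1/f − 1/do → di = 35.78 cm (real image)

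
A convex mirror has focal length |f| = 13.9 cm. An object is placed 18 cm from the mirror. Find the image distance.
f = −13.9 cm (convex); 1/di = 1/f − 1/do → di = -7.843 cm (virtual image, behind mirror)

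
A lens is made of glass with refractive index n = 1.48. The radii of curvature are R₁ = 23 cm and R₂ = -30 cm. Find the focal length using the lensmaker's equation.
1/f = (n − 1)(1/R₁ − 1/R₂) → f = 27.12 cm (converging lens)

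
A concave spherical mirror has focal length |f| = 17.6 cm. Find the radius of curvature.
R = 2|f| = 35.2 cm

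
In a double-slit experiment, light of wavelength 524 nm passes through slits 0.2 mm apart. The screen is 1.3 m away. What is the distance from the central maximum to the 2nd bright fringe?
y = mλL/d = 6.812 mm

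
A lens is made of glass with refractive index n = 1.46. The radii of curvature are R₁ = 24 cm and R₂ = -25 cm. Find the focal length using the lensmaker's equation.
1/f = (n − 1)(1/R₁ − 1/R₂) → f = 26.62 cm (converging lens)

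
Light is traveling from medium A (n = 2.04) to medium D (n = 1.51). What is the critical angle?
θc = arcsin(n₂/n₁) = 47.75°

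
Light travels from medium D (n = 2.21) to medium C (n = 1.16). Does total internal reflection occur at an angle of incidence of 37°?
θc = arcsin(n₂/n₁) = 31.66°; 37° > θc, so yes — total internal reflection.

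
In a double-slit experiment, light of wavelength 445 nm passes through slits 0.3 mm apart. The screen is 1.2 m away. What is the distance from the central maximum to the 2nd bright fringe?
y = mλL/d = 3.56 mm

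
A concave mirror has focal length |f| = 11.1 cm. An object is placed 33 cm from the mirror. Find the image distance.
f = +11.1 cm (concave); 1/di = 1/f − 1/do → di = 16.73 cm (real image, in front of mirror)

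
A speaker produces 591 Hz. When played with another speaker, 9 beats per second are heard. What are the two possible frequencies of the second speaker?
f₂ = 591 ± 9 Hz → 600 Hz or 582 Hz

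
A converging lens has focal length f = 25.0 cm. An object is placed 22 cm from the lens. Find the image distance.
1/di = 1/f − 1/do → di = -183.3 cm (virtual image)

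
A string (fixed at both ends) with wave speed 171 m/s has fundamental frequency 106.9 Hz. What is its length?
L = v/(2f₁) = 0.7998 m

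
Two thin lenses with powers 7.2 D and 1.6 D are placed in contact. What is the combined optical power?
P_total = P₁ + P₂ = 8.8 D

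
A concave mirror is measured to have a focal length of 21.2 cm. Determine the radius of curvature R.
R = 2|f| = 42.4 cm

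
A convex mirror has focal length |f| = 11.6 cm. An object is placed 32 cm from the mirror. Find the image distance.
f = −11.6 cm (convex); 1/di = 1/f − 1/do → di = -8.514 cm (virtual image, behind mirror)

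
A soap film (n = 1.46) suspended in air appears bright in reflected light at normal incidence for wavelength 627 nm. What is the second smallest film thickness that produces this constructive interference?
2nt = (m − ½)λ with m = 2 → t = (m − ½)λ/(2n) = 322.1 nm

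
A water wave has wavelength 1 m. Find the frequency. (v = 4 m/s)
f = v/λ = 4 Hz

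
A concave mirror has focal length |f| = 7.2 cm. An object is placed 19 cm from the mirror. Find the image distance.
f = +7.2 cm (concave); 1/di = 1/f − 1/do → di = 11.59 cm (real image, in front of mirror)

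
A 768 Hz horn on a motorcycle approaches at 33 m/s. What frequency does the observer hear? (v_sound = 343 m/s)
f_obs = f·v/(v − v_s) = 849.8 Hz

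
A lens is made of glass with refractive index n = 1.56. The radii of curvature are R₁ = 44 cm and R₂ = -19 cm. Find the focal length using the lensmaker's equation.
1/f = (n − 1)(1/R₁ − 1/R₂) → f = 23.7 cm (converging lens)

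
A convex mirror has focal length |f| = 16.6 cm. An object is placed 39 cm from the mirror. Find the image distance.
f = −16.6 cm (convex); 1/di = 1/f − 1/do → di = -11.64 cm (virtual image, behind mirror)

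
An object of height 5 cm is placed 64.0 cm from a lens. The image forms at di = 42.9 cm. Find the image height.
hi = (-di/do) × ho = -3.352 cm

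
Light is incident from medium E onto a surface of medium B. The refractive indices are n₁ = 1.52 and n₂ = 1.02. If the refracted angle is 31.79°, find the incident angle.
sin θ₁ = (n₂/n₁)·sin θ₂ → θ₁ = 20.7°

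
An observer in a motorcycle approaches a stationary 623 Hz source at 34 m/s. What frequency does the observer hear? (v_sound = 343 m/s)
f_obs = f·(v + v_o)/v = 684.8 Hz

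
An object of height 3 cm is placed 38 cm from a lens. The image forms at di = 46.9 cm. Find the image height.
hi = (-di/do) × ho = -3.703 cm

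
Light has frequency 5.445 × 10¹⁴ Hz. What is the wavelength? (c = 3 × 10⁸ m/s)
λ = c/f = 551 nm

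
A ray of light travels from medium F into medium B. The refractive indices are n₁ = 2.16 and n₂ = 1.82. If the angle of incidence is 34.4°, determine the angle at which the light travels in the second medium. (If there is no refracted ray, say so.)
sin θ₂ = (n₁/n₂)·sin θ₁ = 0.6705 → θ₂ = 42.11°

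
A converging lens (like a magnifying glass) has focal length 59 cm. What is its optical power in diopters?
P = 1/f = 1.695 D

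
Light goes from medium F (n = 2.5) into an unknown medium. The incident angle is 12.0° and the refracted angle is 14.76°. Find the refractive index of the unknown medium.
n₂ = n₁·sin θ₁ / sin θ₂ = 2.04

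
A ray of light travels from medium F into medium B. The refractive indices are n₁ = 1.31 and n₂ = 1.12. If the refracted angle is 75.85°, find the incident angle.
sin θ₁ = (n₂/n₁)·sin θ₂ → θ₁ = 56°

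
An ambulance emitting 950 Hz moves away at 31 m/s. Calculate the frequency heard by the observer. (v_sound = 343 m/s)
f_obs = f·v/(v + v_s) = 871.3 Hz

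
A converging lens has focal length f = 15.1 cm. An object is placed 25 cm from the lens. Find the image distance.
1/di = 1/f − 1/do → di = 38.13 cm (real image)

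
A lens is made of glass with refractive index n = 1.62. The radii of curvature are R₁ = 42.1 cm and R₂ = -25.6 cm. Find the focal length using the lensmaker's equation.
1/f = (n − 1)(1/R₁ − 1/R₂) → f = 25.68 cm (converging lens)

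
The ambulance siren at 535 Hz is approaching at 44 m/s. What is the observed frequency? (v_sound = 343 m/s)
f_obs = f·v/(v − v_s) = 613.7 Hz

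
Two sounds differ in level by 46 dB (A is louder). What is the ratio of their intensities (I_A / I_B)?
I_A/I_B = 10^(Δβ/10) = 39810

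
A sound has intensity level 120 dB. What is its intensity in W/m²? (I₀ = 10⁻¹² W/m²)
I = I₀·10^(β/10) = 1.00 × 10⁰ W/m²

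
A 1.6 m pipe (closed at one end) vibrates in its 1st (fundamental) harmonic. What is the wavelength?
λₙ = 4L/n = 6.4 m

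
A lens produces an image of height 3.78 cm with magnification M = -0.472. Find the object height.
ho = |hi|/|M| = 8.008 cm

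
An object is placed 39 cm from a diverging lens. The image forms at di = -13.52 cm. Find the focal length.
1/f = 1/do + 1/di → f = -20.69 cm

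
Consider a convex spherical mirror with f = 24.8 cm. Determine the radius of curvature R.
R = 2|f| = 49.6 cm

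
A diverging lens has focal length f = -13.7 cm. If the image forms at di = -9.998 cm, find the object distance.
1/do = 1/f − 1/di → do = 37 cm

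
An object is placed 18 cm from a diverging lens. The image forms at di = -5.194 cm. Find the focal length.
1/f = 1/do + 1/di → f = -7.301 cm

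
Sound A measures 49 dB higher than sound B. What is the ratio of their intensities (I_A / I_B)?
I_A/I_B = 10^(Δβ/10) = 79430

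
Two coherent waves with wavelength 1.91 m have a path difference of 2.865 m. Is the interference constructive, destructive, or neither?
destructive — path difference = 1.5λ, an odd multiple of λ/2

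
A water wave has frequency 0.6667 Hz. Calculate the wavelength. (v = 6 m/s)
λ = v/f = 9 m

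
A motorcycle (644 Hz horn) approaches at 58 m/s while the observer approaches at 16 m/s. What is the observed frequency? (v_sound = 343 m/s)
f_obs = f·(v + v_o)/(v − v_s) = 811.2 Hz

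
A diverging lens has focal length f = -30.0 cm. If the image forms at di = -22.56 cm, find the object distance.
1/do = 1/f − 1/di → do = 90.97 cm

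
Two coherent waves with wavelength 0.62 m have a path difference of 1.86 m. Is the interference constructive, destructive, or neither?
constructive — path difference = 3λ, a whole number of wavelengths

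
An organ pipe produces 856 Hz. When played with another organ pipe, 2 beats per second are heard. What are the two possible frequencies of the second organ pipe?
f₂ = 856 ± 2 Hz → 858 Hz or 854 Hz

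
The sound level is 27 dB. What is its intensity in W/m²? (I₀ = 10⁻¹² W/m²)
I = I₀·10^(β/10) = 5.01 × 10⁻¹⁰ W/m²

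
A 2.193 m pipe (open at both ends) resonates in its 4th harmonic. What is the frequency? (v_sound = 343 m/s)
fₙ = nv/(2L) = 312.8 Hz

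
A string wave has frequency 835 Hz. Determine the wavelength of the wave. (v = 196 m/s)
λ = v/f = 0.2347 m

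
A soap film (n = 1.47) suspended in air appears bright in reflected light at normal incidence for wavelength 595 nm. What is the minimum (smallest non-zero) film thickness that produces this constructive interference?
2nt = (m − ½)λ with m = 1 → t = (m − ½)λ/(2n) = 101.2 nm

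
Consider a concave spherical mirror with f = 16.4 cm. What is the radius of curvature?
R = 2|f| = 32.8 cm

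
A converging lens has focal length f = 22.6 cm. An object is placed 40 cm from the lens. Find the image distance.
1/di = 1/f − 1/do → di = 51.95 cm (real image)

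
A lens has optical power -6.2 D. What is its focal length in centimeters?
f = 1/P = -16.13 cm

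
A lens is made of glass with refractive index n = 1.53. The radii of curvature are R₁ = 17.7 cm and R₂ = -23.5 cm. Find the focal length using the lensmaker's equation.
1/f = (n − 1)(1/R₁ − 1/R₂) → f = 19.05 cm (converging lens)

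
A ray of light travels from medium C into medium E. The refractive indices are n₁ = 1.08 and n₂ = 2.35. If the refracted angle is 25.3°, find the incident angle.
sin θ₁ = (n₂/n₁)·sin θ₂ → θ₁ = 68.42°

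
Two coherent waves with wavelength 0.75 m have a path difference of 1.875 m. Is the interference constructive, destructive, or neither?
destructive — path difference = 2.5λ, an odd multiple of λ/2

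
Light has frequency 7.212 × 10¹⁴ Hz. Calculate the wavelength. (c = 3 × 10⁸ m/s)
λ = c/f = 416 nm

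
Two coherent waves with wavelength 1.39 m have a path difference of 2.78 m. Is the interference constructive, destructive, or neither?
constructive — path difference = 2λ, a whole number of wavelengths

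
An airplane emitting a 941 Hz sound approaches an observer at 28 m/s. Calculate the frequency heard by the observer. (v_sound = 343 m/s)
f_obs = f·v/(v − v_s) = 1025 Hz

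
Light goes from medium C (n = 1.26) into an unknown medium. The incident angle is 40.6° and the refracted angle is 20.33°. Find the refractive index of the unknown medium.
n₂ = n₁·sin θ₁ / sin θ₂ = 2.36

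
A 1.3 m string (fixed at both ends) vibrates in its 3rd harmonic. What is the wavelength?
λₙ = 2L/n = 0.8667 m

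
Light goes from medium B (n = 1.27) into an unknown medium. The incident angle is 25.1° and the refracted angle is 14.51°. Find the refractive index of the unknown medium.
n₂ = n₁·sin θ₁ / sin θ₂ = 2.15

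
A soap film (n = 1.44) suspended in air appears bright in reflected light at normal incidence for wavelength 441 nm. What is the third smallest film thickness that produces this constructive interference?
2nt = (m − ½)λ with m = 3 → t = (m − ½)λ/(2n) = 382.8 nm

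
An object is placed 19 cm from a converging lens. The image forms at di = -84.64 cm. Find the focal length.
1/f = 1/do + 1/di → f = 24.5 cm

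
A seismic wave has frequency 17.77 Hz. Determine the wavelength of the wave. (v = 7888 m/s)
λ = v/f = 443.9 m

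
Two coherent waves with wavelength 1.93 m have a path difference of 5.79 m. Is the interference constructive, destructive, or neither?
constructive — path difference = 3λ, a whole number of wavelengths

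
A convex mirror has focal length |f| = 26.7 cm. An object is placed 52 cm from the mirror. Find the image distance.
f = −26.7 cm (convex); 1/di = 1/f − 1/do → di = -17.64 cm (virtual image, behind mirror)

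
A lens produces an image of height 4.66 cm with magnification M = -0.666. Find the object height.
ho = |hi|/|M| = 6.997 cm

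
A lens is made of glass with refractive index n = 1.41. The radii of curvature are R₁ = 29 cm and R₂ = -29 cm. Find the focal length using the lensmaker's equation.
1/f = (n − 1)(1/R₁ − 1/R₂) → f = 35.37 cm (converging lens)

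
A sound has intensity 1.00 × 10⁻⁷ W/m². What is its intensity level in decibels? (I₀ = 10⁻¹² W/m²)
β = 10·log₁₀(I/I₀) = 50 dB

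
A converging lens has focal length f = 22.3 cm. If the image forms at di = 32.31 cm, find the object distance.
1/do = 1/f − 1/di → do = 71.98 cm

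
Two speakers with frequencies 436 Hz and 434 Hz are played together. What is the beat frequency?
2 Hz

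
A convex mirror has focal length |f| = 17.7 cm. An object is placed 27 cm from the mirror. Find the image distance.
f = −17.7 cm (convex); 1/di = 1/f − 1/do → di = -10.69 cm (virtual image, behind mirror)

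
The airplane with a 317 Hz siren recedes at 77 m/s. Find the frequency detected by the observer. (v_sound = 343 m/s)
f_obs = f·v/(v + v_s) = 258.9 Hz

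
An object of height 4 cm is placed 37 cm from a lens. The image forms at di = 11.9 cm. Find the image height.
hi = (-di/do) × ho = -1.286 cm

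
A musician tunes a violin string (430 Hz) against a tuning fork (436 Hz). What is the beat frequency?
6 Hz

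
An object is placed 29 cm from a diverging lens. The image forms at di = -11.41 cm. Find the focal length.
1/f = 1/do + 1/di → f = -18.81 cm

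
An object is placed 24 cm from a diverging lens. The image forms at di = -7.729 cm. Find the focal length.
1/f = 1/do + 1/di → f = -11.4 cm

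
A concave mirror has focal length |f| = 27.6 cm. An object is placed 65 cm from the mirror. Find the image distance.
f = +27.6 cm (concave); 1/di = 1/f − 1/do → di = 47.97 cm (real image, in front of mirror)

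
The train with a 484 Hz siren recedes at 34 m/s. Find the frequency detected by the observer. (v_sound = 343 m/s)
f_obs = f·v/(v + v_s) = 440.4 Hz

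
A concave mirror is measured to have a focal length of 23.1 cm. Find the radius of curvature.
R = 2|f| = 46.2 cm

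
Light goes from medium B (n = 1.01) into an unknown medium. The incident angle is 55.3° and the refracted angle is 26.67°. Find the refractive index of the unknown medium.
n₂ = n₁·sin θ₁ / sin θ₂ = 1.85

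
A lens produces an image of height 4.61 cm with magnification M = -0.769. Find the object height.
ho = |hi|/|M| = 5.995 cm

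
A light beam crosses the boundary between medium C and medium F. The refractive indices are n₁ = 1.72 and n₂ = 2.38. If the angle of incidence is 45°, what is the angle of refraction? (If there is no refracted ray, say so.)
sin θ₂ = (n₁/n₂)·sin θ₁ = 0.511 → θ₂ = 30.73°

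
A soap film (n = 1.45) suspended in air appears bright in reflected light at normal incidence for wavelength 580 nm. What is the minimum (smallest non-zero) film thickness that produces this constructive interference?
2nt = (m − ½)λ with m = 1 → t = (m − ½)λ/(2n) = 100 nm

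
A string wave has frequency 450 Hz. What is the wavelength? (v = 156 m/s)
λ = v/f = 0.3467 m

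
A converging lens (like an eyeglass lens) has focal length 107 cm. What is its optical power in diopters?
P = 1/f = 0.9346 D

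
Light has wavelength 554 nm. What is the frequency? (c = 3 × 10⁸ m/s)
f = c/λ = 5.415 × 10¹⁴ Hz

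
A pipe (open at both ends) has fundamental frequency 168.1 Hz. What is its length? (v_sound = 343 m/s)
L = v/(2f₁) = 1.02 m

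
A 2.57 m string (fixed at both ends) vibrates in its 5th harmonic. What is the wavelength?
λₙ = 2L/n = 1.028 m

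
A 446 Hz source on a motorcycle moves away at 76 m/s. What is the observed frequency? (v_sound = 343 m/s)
f_obs = f·v/(v + v_s) = 365.1 Hz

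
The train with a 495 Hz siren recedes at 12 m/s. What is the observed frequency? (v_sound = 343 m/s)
f_obs = f·v/(v + v_s) = 478.3 Hz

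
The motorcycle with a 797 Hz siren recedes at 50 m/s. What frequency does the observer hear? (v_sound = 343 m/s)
f_obs = f·v/(v + v_s) = 695.6 Hz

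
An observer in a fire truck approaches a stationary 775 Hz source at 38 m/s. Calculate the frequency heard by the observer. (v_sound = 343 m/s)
f_obs = f·(v + v_o)/v = 860.9 Hz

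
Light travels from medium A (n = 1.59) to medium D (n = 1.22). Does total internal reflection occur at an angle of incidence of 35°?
θc = arcsin(n₂/n₁) = 50.11°; 35° < θc, so no — the ray refracts.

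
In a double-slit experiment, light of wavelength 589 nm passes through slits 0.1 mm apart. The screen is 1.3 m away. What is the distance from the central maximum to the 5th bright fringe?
y = mλL/d = 38.28 mm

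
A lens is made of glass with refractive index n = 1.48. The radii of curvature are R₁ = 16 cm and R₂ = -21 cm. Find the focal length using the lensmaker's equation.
1/f = (n − 1)(1/R₁ − 1/R₂) → f = 18.92 cm (converging lens)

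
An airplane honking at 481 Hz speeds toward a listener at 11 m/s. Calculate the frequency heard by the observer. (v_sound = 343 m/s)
f_obs = f·v/(v − v_s) = 496.9 Hz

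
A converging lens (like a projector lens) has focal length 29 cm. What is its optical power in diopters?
P = 1/f = 3.448 D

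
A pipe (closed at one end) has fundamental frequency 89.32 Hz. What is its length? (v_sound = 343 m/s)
L = v/(4f₁) = 0.96 m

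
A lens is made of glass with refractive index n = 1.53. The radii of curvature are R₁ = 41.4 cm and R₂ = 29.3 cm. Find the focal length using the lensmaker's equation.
1/f = (n − 1)(1/R₁ − 1/R₂) → f = -189.2 cm (diverging lens)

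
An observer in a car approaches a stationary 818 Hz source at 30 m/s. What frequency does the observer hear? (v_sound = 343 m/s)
f_obs = f·(v + v_o)/v = 889.5 Hz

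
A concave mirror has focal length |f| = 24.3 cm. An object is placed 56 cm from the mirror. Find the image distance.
f = +24.3 cm (concave); 1/di = 1/f − 1/do → di = 42.93 cm (real image, in front of mirror)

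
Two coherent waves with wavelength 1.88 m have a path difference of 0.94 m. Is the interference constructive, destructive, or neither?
destructive — path difference = 0.5λ, an odd multiple of λ/2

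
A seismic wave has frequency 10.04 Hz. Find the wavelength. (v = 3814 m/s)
λ = v/f = 379.9 m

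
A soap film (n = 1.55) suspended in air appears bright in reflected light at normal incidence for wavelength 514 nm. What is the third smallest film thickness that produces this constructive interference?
2nt = (m − ½)λ with m = 3 → t = (m − ½)λ/(2n) = 414.5 nm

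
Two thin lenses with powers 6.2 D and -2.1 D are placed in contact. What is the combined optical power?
P_total = P₁ + P₂ = 4.1 D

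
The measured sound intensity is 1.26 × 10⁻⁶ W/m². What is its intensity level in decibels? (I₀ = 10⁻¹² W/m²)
β = 10·log₁₀(I/I₀) = 61 dB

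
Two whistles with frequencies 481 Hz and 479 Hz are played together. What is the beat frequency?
2 Hz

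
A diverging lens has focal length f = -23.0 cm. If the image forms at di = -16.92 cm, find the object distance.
1/do = 1/f − 1/di → do = 64.01 cm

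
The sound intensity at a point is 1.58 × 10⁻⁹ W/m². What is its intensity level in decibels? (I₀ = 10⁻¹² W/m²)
β = 10·log₁₀(I/I₀) = 31.99 dB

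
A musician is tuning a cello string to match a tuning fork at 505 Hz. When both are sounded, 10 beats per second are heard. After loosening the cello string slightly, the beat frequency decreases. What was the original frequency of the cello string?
515 Hz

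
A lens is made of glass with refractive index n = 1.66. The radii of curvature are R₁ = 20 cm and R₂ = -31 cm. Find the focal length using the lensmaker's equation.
1/f = (n − 1)(1/R₁ − 1/R₂) → f = 18.42 cm (converging lens)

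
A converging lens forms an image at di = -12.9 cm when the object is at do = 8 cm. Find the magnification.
M = −di/do = 1.613 (upright image)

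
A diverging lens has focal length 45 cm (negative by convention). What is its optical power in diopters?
P = 1/f = -2.222 D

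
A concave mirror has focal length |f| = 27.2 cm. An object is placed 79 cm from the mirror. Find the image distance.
f = +27.2 cm (concave); 1/di = 1/f − 1/do → di = 41.48 cm (real image, in front of mirror)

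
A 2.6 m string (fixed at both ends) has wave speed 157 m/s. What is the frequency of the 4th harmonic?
fₙ = nv/(2L) = 120.8 Hz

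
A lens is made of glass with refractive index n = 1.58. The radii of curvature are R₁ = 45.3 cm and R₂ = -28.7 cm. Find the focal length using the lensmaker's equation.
1/f = (n − 1)(1/R₁ − 1/R₂) → f = 30.29 cm (converging lens)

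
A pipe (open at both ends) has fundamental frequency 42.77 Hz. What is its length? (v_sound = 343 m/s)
L = v/(2f₁) = 4.01 m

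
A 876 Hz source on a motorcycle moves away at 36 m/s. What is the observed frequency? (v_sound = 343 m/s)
f_obs = f·v/(v + v_s) = 792.8 Hz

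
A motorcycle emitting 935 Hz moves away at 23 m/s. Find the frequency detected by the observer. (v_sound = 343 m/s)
f_obs = f·v/(v + v_s) = 876.2 Hz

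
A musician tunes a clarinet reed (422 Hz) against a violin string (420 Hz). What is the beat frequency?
2 Hz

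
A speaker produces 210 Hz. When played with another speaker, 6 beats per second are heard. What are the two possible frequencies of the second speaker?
f₂ = 210 ± 6 Hz → 216 Hz or 204 Hz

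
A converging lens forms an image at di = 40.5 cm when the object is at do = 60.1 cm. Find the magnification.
M = −di/do = -0.6739 (inverted image)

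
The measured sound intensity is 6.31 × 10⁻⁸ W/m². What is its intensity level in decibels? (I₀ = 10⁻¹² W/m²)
β = 10·log₁₀(I/I₀) = 48 dB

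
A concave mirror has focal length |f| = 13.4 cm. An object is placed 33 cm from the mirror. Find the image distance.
f = +13.4 cm (concave); 1/di = 1/f − 1/do → di = 22.56 cm (real image, in front of mirror)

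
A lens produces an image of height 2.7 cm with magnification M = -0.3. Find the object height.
ho = |hi|/|M| = 9 cm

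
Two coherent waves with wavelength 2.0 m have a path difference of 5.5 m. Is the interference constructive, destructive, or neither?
neither (partial) — path difference = 2.75λ, neither a whole number of wavelengths nor an odd multiple of λ/2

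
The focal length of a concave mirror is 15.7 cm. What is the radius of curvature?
R = 2|f| = 31.4 cm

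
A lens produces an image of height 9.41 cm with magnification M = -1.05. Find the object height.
ho = |hi|/|M| = 8.962 cm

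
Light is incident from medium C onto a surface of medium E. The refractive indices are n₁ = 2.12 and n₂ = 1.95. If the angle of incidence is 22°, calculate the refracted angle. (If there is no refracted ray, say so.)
sin θ₂ = (n₁/n₂)·sin θ₁ = 0.4073 → θ₂ = 24.03°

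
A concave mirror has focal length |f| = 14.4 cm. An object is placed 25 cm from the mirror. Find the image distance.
f = +14.4 cm (concave); 1/di = 1/f − 1/do → di = 33.96 cm (real image, in front of mirror)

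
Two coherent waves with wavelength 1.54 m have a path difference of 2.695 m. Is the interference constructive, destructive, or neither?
neither (partial) — path difference = 1.75λ, neither a whole number of wavelengths nor an odd multiple of λ/2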